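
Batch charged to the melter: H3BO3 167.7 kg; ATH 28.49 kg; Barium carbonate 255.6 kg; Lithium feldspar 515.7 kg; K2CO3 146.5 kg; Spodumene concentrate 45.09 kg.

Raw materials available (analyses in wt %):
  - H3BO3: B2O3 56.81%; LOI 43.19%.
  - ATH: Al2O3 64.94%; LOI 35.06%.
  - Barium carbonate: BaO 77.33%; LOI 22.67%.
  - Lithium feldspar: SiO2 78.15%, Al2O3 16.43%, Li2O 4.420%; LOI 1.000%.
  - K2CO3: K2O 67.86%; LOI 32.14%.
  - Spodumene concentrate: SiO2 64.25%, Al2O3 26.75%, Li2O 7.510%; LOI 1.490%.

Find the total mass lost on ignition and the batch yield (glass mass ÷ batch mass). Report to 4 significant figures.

Working values are shown rounded to 4 significant figures on the page — all arithmetic holds exact precision at each step; exactly one rounding is applied to each reported value — all derived quantities are rebuilt at exact precision (the six compositions, the yield, totals, glass mass, LOI) from the batch weights on 965.8 kg of glass, as written in the problem or answer text.
Each material's LOI contribution:
  H3BO3: 167.7 × 0.4319 = 72.43 kg
  ATH: 28.49 × 0.3506 = 9.989 kg
  Barium carbonate: 255.6 × 0.2267 = 57.94 kg
  Lithium feldspar: 515.7 × 0.01000 = 5.157 kg
  K2CO3: 146.5 × 0.3214 = 47.09 kg
  Spodumene concentrate: 45.09 × 0.01490 = 0.6718 kg
Total LOI = 193.3 kg
Glass = batch − LOI = 1159 − 193.3 = 965.8 kg

LOI loss = 193.3 kg; glass = 965.8 kg; yield = 83.32%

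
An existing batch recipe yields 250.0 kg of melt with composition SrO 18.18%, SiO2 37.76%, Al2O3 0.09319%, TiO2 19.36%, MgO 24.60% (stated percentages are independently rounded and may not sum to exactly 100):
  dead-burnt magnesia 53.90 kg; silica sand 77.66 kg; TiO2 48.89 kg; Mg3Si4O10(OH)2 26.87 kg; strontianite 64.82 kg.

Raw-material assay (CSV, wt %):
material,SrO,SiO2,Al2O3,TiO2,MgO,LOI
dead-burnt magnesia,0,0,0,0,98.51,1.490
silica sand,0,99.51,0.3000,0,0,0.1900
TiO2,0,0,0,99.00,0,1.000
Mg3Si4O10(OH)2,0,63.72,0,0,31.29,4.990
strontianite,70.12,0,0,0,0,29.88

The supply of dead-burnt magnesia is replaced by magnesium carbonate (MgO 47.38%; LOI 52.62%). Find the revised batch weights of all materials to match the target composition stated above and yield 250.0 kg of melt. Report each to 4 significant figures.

Exact precision is maintained all the way through; rounding to four significant figures extends to every intermediate as displayed — each reported value carries a single rounding — all derived quantities (five oxide percentages, net glass mass, LOI, the yield, the totals) are rebuilt from the batch weights for 250.0 kg of glass in exact precision, as set out in question or answer.
Per-oxide target masses for 250.0 kg melt:
  SrO: 18.18% × 250.0 = 45.45 kg
  SiO2: 37.76% × 250.0 = 94.40 kg
  Al2O3: 0.09319% × 250.0 = 0.2330 kg
  TiO2: 19.36% × 250.0 = 48.40 kg
  MgO: 24.60% × 250.0 = 61.50 kg
Checking each oxide sum using the reported weights, at the basis given (sum by sum, the targets are met within answer rounding):
  SrO: 64.82·0.7012 = 45.45 kg (target 45.45 kg)
  SiO2: 77.66·0.9951 + 26.87·0.6372 = 94.40 kg (target 94.40 kg)
  Al2O3: 77.66·0.003000 = 0.2330 kg (target 0.2330 kg)
  TiO2: 48.89·0.9900 = 48.40 kg (target 48.40 kg)
  MgO: 112.1·0.4738 + 26.87·0.3129 = 61.52 kg (target 61.50 kg)
Glass-mass bookkeeping: net batch after ignition = 250.0 kg (the targets, summed, come to 250.0 kg; against the stated basis, 250.0 kg — a pure rounding effect).
Whole-batch sum: Σ batch = 330.3 kg; LOI loss = Σ batch·LOI = 80.33 kg; glass ÷ batch gives a yield of 75.68%.

Revised batch per 250.0 kg melt:
  magnesium carbonate: 112.1 kg
  silica sand: 77.66 kg
  TiO2: 48.89 kg
  Mg3Si4O10(OH)2: 26.87 kg
  strontianite: 64.82 kg
Total batch = 330.3 kg; LOI loss = 80.33 kg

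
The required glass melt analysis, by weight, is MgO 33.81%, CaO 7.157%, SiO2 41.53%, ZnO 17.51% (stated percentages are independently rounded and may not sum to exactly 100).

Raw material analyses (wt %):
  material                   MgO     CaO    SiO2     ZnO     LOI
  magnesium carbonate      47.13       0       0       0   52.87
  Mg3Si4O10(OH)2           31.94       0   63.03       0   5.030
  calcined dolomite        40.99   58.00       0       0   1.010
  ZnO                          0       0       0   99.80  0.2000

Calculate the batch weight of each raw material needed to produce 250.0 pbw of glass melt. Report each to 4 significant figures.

Batch per 250.0 pbw glass melt:
  magnesium carbonate: 40.88 pbw
  Mg3Si4O10(OH)2: 164.7 pbw
  calcined dolomite: 30.85 pbw
  ZnO: 43.86 pbw
Total batch = 280.3 pbw; LOI loss = 30.30 pbw; yield = 89.19%

Each numeric step holds full precision at each step — values along the way are shown, with 4-significant-digit rounding, at each printed step; every reported figure is rounded only once — all derived quantities, which include four oxide percentages, the yield, the totals, LOI, glass mass, are re-derived at full precision, as given in problem or answer, using the weight values for 250.0 pbw of glass.
Target oxide masses per 250.0 pbw glass melt:
  MgO: 33.81% × 250.0 = 84.52 pbw
  CaO: 7.157% × 250.0 = 17.89 pbw
  SiO2: 41.53% × 250.0 = 103.8 pbw
  ZnO: 17.51% × 250.0 = 43.78 pbw
A balance pass over the oxides, working from each reported weight, relative to the basis at hand (sums match the target masses within answer rounding):
  MgO: 40.88·0.4713 + 164.7·0.3194 + 30.85·0.4099 = 84.52 pbw (target 84.52 pbw)
  CaO: 30.85·0.5800 = 17.89 pbw (target 17.89 pbw)
  SiO2: 164.7·0.6303 = 103.8 pbw (target 103.8 pbw)
  ZnO: 43.86·0.9980 = 43.77 pbw (target 43.78 pbw)
Glass mass check: batch total minus LOI = 250.0 pbw (per-oxide target masses sum to 250.0 pbw; basis as stated: 250.0 pbw — any gap is answer rounding).
Total batch = Σ batch = 280.3 pbw; Σ batch·LOI gives LOI loss = 30.30 pbw; yield = glass ÷ total batch = 89.19%.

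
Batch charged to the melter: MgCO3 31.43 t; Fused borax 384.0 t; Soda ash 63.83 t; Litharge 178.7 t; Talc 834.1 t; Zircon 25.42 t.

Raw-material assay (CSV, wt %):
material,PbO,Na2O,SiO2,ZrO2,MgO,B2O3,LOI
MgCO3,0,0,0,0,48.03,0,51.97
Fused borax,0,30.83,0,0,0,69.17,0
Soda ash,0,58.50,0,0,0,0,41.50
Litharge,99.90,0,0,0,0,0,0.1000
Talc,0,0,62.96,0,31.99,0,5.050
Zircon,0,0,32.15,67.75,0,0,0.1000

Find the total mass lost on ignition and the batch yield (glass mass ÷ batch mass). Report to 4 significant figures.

The working math runs at exact precision throughout. Intermediates are printed (rounded to 4 significant digits) at each printed step — every reported number is rounded exactly once. All derived quantities are rebuilt starting from the weights on 1432 t of glass in full precision (the yield, net glass mass, the six compositions, ignition loss, the totals) as set out in the problem or answer text.
Material-by-material LOI:
  MgCO3: 31.43 × 0.5197 = 16.33 t
  Fused borax: 384.0 × 0 = 0 t
  Soda ash: 63.83 × 0.4150 = 26.49 t
  Litharge: 178.7 × 0.001000 = 0.1787 t
  Talc: 834.1 × 0.05050 = 42.12 t
  Zircon: 25.42 × 0.001000 = 0.02542 t
Total LOI = 85.15 t
Glass = batch − LOI = 1517 − 85.15 = 1432 t

LOI loss = 85.15 t; glass = 1432 t; yield = 94.39%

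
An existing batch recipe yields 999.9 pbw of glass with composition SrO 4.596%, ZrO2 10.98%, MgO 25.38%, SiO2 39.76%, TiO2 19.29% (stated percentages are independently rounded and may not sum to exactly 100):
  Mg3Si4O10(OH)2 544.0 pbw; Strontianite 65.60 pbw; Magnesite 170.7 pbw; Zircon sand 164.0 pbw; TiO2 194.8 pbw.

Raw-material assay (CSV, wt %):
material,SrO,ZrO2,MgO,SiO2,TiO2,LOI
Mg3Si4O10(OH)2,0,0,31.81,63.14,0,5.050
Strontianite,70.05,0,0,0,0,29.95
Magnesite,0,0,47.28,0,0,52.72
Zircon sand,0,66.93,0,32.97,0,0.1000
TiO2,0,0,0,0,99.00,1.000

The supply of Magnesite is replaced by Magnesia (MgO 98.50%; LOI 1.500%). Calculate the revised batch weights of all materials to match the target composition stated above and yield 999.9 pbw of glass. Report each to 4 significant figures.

Revised batch per 999.9 pbw glass:
  Mg3Si4O10(OH)2: 544.0 pbw
  Strontianite: 65.60 pbw
  Magnesia: 81.96 pbw
  Zircon sand: 164.0 pbw
  TiO2: 194.8 pbw
Total batch = 1050 pbw; LOI loss = 50.46 pbw

The whole derivation maintains full precision from first step to last — the intermediate values are displayed (rounded to 4 significant figures) across the worked steps — every reported result is rounded just once. The derived quantities (net glass mass, the yield, the totals, ignition loss, five oxide percentages) are rebuilt in full precision from the weighed amounts at 999.9 pbw of glass, as quoted within the question or the answer.
Target masses of each oxide per 999.9 pbw glass:
  SrO: 4.596% × 999.9 = 45.96 pbw
  ZrO2: 10.98% × 999.9 = 109.8 pbw
  MgO: 25.38% × 999.9 = 253.8 pbw
  SiO2: 39.76% × 999.9 = 397.6 pbw
  TiO2: 19.29% × 999.9 = 192.9 pbw
Checking each oxide sum from the weights as reported, at the basis given (target by target, the sums agree inside rounding margins):
  SrO: 65.60·0.7005 = 45.95 pbw (target 45.96 pbw)
  ZrO2: 164.0·0.6693 = 109.8 pbw (target 109.8 pbw)
  MgO: 544.0·0.3181 + 81.96·0.9850 = 253.8 pbw (target 253.8 pbw)
  SiO2: 544.0·0.6314 + 164.0·0.3297 = 397.6 pbw (target 397.6 pbw)
  TiO2: 194.8·0.9900 = 192.9 pbw (target 192.9 pbw)
Glass-mass closure: the batch minus its LOI: 999.9 pbw (the Σ of target masses is 1000 pbw; with the basis standing at 999.9 pbw — a pure rounding effect).
Batch total: Σ batch = 1050 pbw; ignition loss, Σ(batch × LOI) = 50.46 pbw; as yield: glass ÷ batch → 95.20%.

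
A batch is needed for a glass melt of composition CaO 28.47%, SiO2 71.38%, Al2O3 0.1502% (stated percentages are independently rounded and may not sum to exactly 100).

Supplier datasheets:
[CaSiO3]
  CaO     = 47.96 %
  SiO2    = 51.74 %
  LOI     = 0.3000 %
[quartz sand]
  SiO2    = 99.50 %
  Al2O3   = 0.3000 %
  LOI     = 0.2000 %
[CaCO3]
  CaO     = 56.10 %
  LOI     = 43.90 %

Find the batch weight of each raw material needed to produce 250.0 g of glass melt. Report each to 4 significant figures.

Batch per 250.0 g glass melt:
  CaSiO3: 104.2 g
  quartz sand: 125.2 g
  CaCO3: 37.80 g
Total batch = 267.2 g; LOI loss = 17.16 g; yield = 93.58%

Mid-chain values are shown rounded off to 4 significant figures in the printout — all arithmetic runs at full float precision from first step to last. Every reported number takes exactly one rounding; derived quantities, including the three compositions, glass mass, yield, the totals, ignition loss, are re-derived starting from the weights for 250.0 g of glass in exact precision as written in question or answer.
Target masses of each oxide per 250.0 g glass melt:
  CaO: 28.47% × 250.0 = 71.18 g
  SiO2: 71.38% × 250.0 = 178.4 g
  Al2O3: 0.1502% × 250.0 = 0.3755 g
Sums-versus-targets review from the weights as reported, on the stated basis (sums match the target masses exact up to rounding of places):
  CaO: 104.2·0.4796 + 37.80·0.5610 = 71.18 g (target 71.18 g)
  SiO2: 104.2·0.5174 + 125.2·0.9950 = 178.5 g (target 178.4 g)
  Al2O3: 125.2·0.003000 = 0.3756 g (target 0.3755 g)
Consistency of the glass mass: Σ batch − LOI loss = 250.0 g (oxide target masses add up to 250.0 g; the stated basis being 250.0 g — any gap is answer rounding).
Batch total: Σ batch = 267.2 g; LOI removed, Σ of batch·LOI: 17.16 g; glass ÷ batch gives a yield of 93.58%.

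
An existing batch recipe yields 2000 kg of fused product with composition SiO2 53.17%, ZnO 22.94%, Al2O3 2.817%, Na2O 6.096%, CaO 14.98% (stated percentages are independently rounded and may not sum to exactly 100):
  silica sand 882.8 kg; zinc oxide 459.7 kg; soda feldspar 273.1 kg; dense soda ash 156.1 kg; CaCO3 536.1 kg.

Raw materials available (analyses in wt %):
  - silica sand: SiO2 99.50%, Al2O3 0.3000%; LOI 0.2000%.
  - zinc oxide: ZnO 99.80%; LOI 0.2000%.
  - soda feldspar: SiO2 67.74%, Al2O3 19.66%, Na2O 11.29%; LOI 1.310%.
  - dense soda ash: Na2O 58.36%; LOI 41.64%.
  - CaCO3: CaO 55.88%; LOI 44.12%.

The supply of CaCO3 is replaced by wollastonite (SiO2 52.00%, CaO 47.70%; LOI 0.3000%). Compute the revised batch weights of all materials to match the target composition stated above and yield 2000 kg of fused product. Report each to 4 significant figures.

Intermediates are rounded off to 4 significant digits as shown — all internal work carries full precision throughout — every reported value takes a single rounding — the derived quantities, which include net glass mass, the yield, totals, five oxide percentages, ignition loss, are re-derived in exact precision, as set out in the problem or answer text, from the batch weights per 2000 kg of glass.
Target masses of each oxide per 2000 kg fused product:
  SiO2: 53.17% × 2000 = 1063 kg
  ZnO: 22.94% × 2000 = 458.8 kg
  Al2O3: 2.817% × 2000 = 56.34 kg
  Na2O: 6.096% × 2000 = 121.9 kg
  CaO: 14.98% × 2000 = 299.6 kg
Oxide-by-oxide audit using the reported weights, relative to the basis at hand (sum by sum, the targets are met once rounding is allowed for):
  SiO2: 551.1·0.9950 + 278.2·0.6774 + 628.1·0.5200 = 1063 kg (target 1063 kg)
  ZnO: 459.7·0.9980 = 458.8 kg (target 458.8 kg)
  Al2O3: 551.1·0.003000 + 278.2·0.1966 = 56.35 kg (target 56.34 kg)
  Na2O: 278.2·0.1129 + 155.1·0.5836 = 121.9 kg (target 121.9 kg)
  CaO: 628.1·0.4770 = 299.6 kg (target 299.6 kg)
Glass-mass bookkeeping: total batch − LOI = 2000 kg (targets for the oxides total 2000 kg; against the stated basis, 2000 kg — deltas are rounding alone).
Batch grand total — Σ batch = 2072 kg; LOI removed, Σ of batch·LOI: 72.13 kg; glass ÷ batch gives a yield of 96.52%.

Revised batch per 2000 kg fused product:
  silica sand: 551.1 kg
  zinc oxide: 459.7 kg
  soda feldspar: 278.2 kg
  dense soda ash: 155.1 kg
  wollastonite: 628.1 kg
Total batch = 2072 kg; LOI loss = 72.13 kg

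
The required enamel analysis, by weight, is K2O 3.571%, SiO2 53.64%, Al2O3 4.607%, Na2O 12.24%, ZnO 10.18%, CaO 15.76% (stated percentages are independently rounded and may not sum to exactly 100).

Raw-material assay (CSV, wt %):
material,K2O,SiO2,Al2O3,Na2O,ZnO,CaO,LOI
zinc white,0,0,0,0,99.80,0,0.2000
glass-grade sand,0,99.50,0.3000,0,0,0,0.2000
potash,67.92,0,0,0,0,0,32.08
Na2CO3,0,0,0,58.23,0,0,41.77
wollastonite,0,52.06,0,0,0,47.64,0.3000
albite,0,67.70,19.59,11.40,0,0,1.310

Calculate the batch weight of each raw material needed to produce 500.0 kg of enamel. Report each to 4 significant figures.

Batch per 500.0 kg enamel:
  zinc white: 51.00 kg
  glass-grade sand: 104.1 kg
  potash: 26.29 kg
  Na2CO3: 82.39 kg
  wollastonite: 165.4 kg
  albite: 116.0 kg
Total batch = 545.2 kg; LOI loss = 45.17 kg; yield = 91.71%

The working math carries full float precision at each step. The intermediate values are rounded to 4 significant digits when displayed — a single rounding completes each reported result. The derived quantities are re-derived in exact precision (the yield, LOI, glass mass, six oxide percentages, totals) from the weighed amounts on 500.0 kg of glass as given in the problem or the answer.
Per-oxide target masses for 500.0 kg enamel:
  K2O: 3.571% × 500.0 = 17.86 kg
  SiO2: 53.64% × 500.0 = 268.2 kg
  Al2O3: 4.607% × 500.0 = 23.04 kg
  Na2O: 12.24% × 500.0 = 61.20 kg
  ZnO: 10.18% × 500.0 = 50.90 kg
  CaO: 15.76% × 500.0 = 78.80 kg
Checking each oxide sum given the weights on record, versus the basis set out (oxide sums agree with the targets within answer rounding):
  K2O: 26.29·0.6792 = 17.86 kg (target 17.86 kg)
  SiO2: 104.1·0.9950 + 165.4·0.5206 + 116.0·0.6770 = 268.2 kg (target 268.2 kg)
  Al2O3: 104.1·0.003000 + 116.0·0.1959 = 23.04 kg (target 23.04 kg)
  Na2O: 82.39·0.5823 + 116.0·0.1140 = 61.20 kg (target 61.20 kg)
  ZnO: 51.00·0.9980 = 50.90 kg (target 50.90 kg)
  CaO: 165.4·0.4764 = 78.80 kg (target 78.80 kg)
The glass-mass cross-check: whole batch net of LOI = 500.0 kg (per-oxide target masses sum to 500.0 kg; stated basis 500.0 kg — deltas are rounding alone).
Batch grand total — Σ batch = 545.2 kg; loss to ignition Σ batch·LOI = 45.17 kg; glass ÷ batch gives a yield of 91.71%.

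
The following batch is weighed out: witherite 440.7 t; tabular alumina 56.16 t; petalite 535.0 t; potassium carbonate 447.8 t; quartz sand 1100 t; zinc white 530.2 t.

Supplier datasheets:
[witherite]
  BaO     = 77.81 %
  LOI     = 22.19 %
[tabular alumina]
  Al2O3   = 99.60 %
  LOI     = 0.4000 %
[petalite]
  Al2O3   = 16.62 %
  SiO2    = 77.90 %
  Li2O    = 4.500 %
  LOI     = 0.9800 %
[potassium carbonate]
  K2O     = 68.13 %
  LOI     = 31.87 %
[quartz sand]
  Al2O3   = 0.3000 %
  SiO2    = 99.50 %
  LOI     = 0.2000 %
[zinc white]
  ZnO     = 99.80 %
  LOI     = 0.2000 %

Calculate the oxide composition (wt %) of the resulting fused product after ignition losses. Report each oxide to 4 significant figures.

Each numeric step maintains full precision at each step — working values appear rounded to four significant digits between the steps; each reported number takes just one rounding. All derived quantities, which include yield, glass mass, the totals, the six compositions, LOI, are computed at full float precision, exactly as printed in either problem or answer, using the weight values on 2861 t of glass.
What the batch supplies per oxide:
  BaO: 440.7·0.7781 = 342.9 t
  Al2O3: 56.16·0.9960 + 535.0·0.1662 + 1100·0.003000 = 148.2 t
  K2O: 447.8·0.6813 = 305.1 t
  SiO2: 535.0·0.7790 + 1100·0.9950 = 1511 t
  Li2O: 535.0·0.04500 = 24.07 t
  ZnO: 530.2·0.9980 = 529.1 t
LOI: 440.7·0.2219 + 56.16·0.004000 + 535.0·0.009800 + 447.8·0.3187 + 1100·0.002000 + 530.2·0.002000 = 249.2 t
Resulting glass, batch − LOI: 3110 − 249.2 = 2861 t (= Σ oxide masses)
percent by weight: oxide/glass ×100

Glass mass = 2861 t (batch 3110 − LOI 249.2).
Composition: BaO 11.99%, Al2O3 5.179%, K2O 10.67%, SiO2 52.83%, Li2O 0.8416%, ZnO 18.50%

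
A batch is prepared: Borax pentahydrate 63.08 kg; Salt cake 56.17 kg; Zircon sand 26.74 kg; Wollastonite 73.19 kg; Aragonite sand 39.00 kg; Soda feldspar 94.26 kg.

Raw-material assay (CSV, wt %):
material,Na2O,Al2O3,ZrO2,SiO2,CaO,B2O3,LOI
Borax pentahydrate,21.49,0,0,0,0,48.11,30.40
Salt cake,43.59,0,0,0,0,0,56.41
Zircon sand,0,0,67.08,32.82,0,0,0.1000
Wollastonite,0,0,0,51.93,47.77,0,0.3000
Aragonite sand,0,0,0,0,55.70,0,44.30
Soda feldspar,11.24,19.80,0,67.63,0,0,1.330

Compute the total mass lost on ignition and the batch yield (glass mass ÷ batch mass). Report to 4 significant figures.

Exact precision is carried throughout — the intermediate values appear (rounded to four significant digits) across the worked steps. Exactly one rounding lands on every reported figure. Derived quantities, including the totals, ignition loss, net glass mass, the yield, the six compositions, are re-derived from the weighed amounts for 282.8 kg of glass at exact precision as written in either problem or answer.
Each material's LOI contribution:
  Borax pentahydrate: 63.08 × 0.3040 = 19.18 kg
  Salt cake: 56.17 × 0.5641 = 31.69 kg
  Zircon sand: 26.74 × 0.001000 = 0.02674 kg
  Wollastonite: 73.19 × 0.003000 = 0.2196 kg
  Aragonite sand: 39.00 × 0.4430 = 17.28 kg
  Soda feldspar: 94.26 × 0.01330 = 1.254 kg
Total LOI = 69.64 kg
Glass = batch − LOI = 352.4 − 69.64 = 282.8 kg

LOI loss = 69.64 kg; glass = 282.8 kg; yield = 80.24%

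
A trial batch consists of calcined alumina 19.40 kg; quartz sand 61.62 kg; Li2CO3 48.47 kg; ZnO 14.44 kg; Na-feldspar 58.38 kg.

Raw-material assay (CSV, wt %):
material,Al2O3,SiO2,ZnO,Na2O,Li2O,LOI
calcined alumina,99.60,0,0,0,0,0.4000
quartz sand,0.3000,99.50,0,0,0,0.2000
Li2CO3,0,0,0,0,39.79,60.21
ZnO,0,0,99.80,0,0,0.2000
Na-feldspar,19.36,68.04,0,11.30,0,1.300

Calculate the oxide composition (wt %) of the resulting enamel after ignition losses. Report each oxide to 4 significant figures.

Glass mass = 172.1 kg (batch 202.3 − LOI 30.17).
Composition: Al2O3 17.90%, SiO2 58.69%, ZnO 8.372%, Na2O 3.832%, Li2O 11.20%

In-progress results are printed, rounded to four significant figures, within the worked lines — all arithmetic maintains full precision through the solve. Each reported result takes a single rounding; derived quantities are carried at exact precision (the totals, glass mass, ignition loss, five oxide percentages, yield) from the weighed amounts at 172.1 kg of glass as set out in either problem or answer.
Mass of each oxide from the mix:
  Al2O3: 19.40·0.9960 + 61.62·0.003000 + 58.38·0.1936 = 30.81 kg
  SiO2: 61.62·0.9950 + 58.38·0.6804 = 101.0 kg
  ZnO: 14.44·0.9980 = 14.41 kg
  Na2O: 58.38·0.1130 = 6.597 kg
  Li2O: 48.47·0.3979 = 19.29 kg
LOI: 19.40·0.004000 + 61.62·0.002000 + 48.47·0.6021 + 14.44·0.002000 + 58.38·0.01300 = 30.17 kg
Resulting glass, batch − LOI: 202.3 − 30.17 = 172.1 kg (= the summed oxide contributions)
wt % = oxide mass / glass mass × 100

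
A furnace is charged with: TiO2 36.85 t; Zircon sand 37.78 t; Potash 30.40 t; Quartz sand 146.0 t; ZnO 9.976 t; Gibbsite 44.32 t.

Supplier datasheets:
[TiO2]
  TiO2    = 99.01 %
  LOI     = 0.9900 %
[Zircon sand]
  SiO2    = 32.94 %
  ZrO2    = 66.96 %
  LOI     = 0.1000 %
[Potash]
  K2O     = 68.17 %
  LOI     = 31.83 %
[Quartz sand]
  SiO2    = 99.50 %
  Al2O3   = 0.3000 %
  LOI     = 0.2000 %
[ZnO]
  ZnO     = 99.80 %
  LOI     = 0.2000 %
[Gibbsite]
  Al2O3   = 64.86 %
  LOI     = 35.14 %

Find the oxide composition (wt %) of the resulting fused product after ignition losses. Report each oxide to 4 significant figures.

Working values are rounded to 4 significant digits wherever printed; full precision is held in all steps. Exactly one rounding is applied to every reported figure. The derived quantities (the yield, ignition loss, net glass mass, totals, six oxide percentages) are recomputed using the weight values per 279.4 t of glass at full precision, as written in problem or answer.
Mass of each oxide from the mix:
  SiO2: 37.78·0.3294 + 146.0·0.9950 = 157.7 t
  TiO2: 36.85·0.9901 = 36.49 t
  Al2O3: 146.0·0.003000 + 44.32·0.6486 = 29.18 t
  ZrO2: 37.78·0.6696 = 25.30 t
  ZnO: 9.976·0.9980 = 9.956 t
  K2O: 30.40·0.6817 = 20.72 t
LOI: 36.85·0.009900 + 37.78·0.001000 + 30.40·0.3183 + 146.0·0.002000 + 9.976·0.002000 + 44.32·0.3514 = 25.96 t
batch − LOI leaves glass = 305.3 − 25.96 = 279.4 t (= Σ oxide masses)
oxide / glass × 100 gives the wt %

Glass mass = 279.4 t (batch 305.3 − LOI 25.96).
Composition: SiO2 56.46%, TiO2 13.06%, Al2O3 10.45%, ZrO2 9.055%, ZnO 3.564%, K2O 7.418%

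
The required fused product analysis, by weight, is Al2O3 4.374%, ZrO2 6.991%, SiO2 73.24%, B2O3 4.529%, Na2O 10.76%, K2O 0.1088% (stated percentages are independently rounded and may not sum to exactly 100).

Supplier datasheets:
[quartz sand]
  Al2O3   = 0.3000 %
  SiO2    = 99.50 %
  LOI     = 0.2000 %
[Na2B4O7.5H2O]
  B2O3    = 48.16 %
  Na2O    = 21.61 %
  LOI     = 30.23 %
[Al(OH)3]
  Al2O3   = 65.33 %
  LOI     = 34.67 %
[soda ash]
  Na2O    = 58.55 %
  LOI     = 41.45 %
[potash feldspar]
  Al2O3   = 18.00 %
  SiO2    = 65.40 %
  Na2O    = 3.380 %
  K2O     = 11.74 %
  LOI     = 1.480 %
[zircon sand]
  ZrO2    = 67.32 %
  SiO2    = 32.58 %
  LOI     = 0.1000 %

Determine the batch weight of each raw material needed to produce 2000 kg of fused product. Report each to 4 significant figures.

Batch per 2000 kg fused product:
  quartz sand: 1392 kg
  Na2B4O7.5H2O: 188.1 kg
  Al(OH)3: 122.4 kg
  soda ash: 297.1 kg
  potash feldspar: 18.53 kg
  zircon sand: 207.7 kg
Total batch = 2226 kg; LOI loss = 225.7 kg; yield = 89.86%

Intermediates are rounded off to 4 significant figures when displayed — all internal work holds full precision from start to finish. Each reported number is rounded once only — all derived quantities, including six oxide percentages, the yield, ignition loss, glass mass, the totals, are recomputed starting from the weights per 2000 kg of glass in full float precision, as they appear in problem or answer.
Per-oxide target masses for 2000 kg fused product:
  Al2O3: 4.374% × 2000 = 87.48 kg
  ZrO2: 6.991% × 2000 = 139.8 kg
  SiO2: 73.24% × 2000 = 1465 kg
  B2O3: 4.529% × 2000 = 90.58 kg
  Na2O: 10.76% × 2000 = 215.2 kg
  K2O: 0.1088% × 2000 = 2.176 kg
Per-oxide balance check with the batch weights as given, versus the basis set out (oxide sums agree with the targets net of answer rounding effects):
  Al2O3: 1392·0.003000 + 122.4·0.6533 + 18.53·0.1800 = 87.48 kg (target 87.48 kg)
  ZrO2: 207.7·0.6732 = 139.8 kg (target 139.8 kg)
  SiO2: 1392·0.9950 + 18.53·0.6540 + 207.7·0.3258 = 1465 kg (target 1465 kg)
  B2O3: 188.1·0.4816 = 90.59 kg (target 90.58 kg)
  Na2O: 188.1·0.2161 + 297.1·0.5855 + 18.53·0.03380 = 215.2 kg (target 215.2 kg)
  K2O: 18.53·0.1174 = 2.175 kg (target 2.176 kg)
Mass balance on the glass: batch total minus LOI = 2000 kg (targets for the oxides total 2000 kg; against the stated basis, 2000 kg — deltas are rounding alone).
Whole-batch sum: Σ batch = 2226 kg; LOI removed, Σ of batch·LOI: 225.7 kg; the yield ratio, glass ÷ batch: 89.86%.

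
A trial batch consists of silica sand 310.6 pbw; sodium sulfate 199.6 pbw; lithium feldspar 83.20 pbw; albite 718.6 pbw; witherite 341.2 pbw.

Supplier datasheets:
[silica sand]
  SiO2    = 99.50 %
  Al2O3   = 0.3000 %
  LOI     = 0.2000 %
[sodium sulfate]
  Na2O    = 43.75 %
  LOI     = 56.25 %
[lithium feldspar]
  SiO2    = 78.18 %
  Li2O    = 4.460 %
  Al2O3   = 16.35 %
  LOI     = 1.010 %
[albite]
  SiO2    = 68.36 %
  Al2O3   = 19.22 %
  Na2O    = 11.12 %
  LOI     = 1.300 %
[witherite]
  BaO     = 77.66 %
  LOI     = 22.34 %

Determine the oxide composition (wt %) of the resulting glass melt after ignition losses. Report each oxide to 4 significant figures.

The working math holds full float precision from first step to last. Mid-chain values appear rounded off to 4 significant digits alongside each step. Each reported figure is rounded only once — derived quantities, including the five compositions, yield, totals, glass mass, LOI, are re-derived from the batch weights per 1454 pbw of glass at exact precision exactly as shown in the problem or answer text.
Mass of each oxide from the mix:
  SiO2: 310.6·0.9950 + 83.20·0.7818 + 718.6·0.6836 = 865.3 pbw
  Li2O: 83.20·0.04460 = 3.711 pbw
  Al2O3: 310.6·0.003000 + 83.20·0.1635 + 718.6·0.1922 = 152.6 pbw
  BaO: 341.2·0.7766 = 265.0 pbw
  Na2O: 199.6·0.4375 + 718.6·0.1112 = 167.2 pbw
LOI: 310.6·0.002000 + 199.6·0.5625 + 83.20·0.01010 + 718.6·0.01300 + 341.2·0.2234 = 199.3 pbw
batch − LOI leaves glass = 1653 − 199.3 = 1454 pbw (consistent with Σ oxide mass)
wt %: oxide over glass, times 100

Glass mass = 1454 pbw (batch 1653 − LOI 199.3).
Composition: SiO2 59.52%, Li2O 0.2552%, Al2O3 10.50%, BaO 18.23%, Na2O 11.50%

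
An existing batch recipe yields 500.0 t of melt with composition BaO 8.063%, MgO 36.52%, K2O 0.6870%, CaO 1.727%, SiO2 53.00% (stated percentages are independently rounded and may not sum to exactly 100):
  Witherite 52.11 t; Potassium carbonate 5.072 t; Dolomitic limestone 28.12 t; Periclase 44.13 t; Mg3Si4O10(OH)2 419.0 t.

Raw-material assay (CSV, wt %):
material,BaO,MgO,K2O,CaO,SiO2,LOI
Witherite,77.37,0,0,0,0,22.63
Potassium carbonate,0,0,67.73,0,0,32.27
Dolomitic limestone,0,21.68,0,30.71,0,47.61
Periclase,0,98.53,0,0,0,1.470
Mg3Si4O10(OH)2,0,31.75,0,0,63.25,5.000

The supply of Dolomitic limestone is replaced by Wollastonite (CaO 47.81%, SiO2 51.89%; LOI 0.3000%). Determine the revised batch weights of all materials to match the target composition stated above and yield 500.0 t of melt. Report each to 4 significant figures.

In-progress results are displayed rounded to four significant digits as written — every computation runs at full precision at every stage — each reported number is rounded a single time — all derived quantities, which include glass mass, the totals, the yield, ignition loss, the five compositions, are computed at exact precision, as they appear in the problem or the answer, from the weighed amounts at 500.0 t of glass.
The oxide mass targets at 500.0 t melt:
  BaO: 8.063% × 500.0 = 40.32 t
  MgO: 36.52% × 500.0 = 182.6 t
  K2O: 0.6870% × 500.0 = 3.435 t
  CaO: 1.727% × 500.0 = 8.635 t
  SiO2: 53.00% × 500.0 = 265.0 t
Sums-versus-targets review using the reported weights, relative to the basis at hand (each sum matches its target mass net of answer rounding effects):
  BaO: 52.11·0.7737 = 40.32 t (target 40.32 t)
  MgO: 55.09·0.9853 + 404.2·0.3175 = 182.6 t (target 182.6 t)
  K2O: 5.072·0.6773 = 3.435 t (target 3.435 t)
  CaO: 18.06·0.4781 = 8.634 t (target 8.635 t)
  SiO2: 18.06·0.5189 + 404.2·0.6325 = 265.0 t (target 265.0 t)
Auditing the glass mass value: the batch minus its LOI: 500.0 t (oxide target masses add up to 500.0 t; stated basis 500.0 t — gaps are rounding artifacts).
Summing the batch: Σ batch = 534.5 t; Σ batch·LOI gives LOI loss = 34.50 t; as yield: glass ÷ batch → 93.55%.

Revised batch per 500.0 t melt:
  Witherite: 52.11 t
  Potassium carbonate: 5.072 t
  Wollastonite: 18.06 t
  Periclase: 55.09 t
  Mg3Si4O10(OH)2: 404.2 t
Total batch = 534.5 t; LOI loss = 34.50 t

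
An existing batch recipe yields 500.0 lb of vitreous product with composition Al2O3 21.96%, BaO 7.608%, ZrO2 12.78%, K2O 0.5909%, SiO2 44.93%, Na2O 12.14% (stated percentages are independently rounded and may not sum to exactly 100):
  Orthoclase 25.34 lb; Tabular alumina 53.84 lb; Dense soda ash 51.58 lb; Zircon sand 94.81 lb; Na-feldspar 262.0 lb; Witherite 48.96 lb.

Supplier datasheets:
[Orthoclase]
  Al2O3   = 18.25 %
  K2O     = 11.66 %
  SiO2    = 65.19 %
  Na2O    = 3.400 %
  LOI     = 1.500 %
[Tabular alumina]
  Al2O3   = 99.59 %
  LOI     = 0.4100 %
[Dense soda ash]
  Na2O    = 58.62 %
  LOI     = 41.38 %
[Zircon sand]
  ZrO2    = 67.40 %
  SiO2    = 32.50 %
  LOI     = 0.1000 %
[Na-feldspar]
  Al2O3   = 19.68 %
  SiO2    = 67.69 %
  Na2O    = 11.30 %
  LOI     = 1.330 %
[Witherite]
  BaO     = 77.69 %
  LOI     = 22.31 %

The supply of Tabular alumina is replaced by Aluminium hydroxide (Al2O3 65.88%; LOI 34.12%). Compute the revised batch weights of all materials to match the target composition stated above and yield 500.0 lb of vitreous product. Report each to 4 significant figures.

Revised batch per 500.0 lb vitreous product:
  Orthoclase: 25.34 lb
  Aluminium hydroxide: 81.39 lb
  Dense soda ash: 51.58 lb
  Zircon sand: 94.81 lb
  Na-feldspar: 262.0 lb
  Witherite: 48.96 lb
Total batch = 564.1 lb; LOI loss = 64.00 lb

Rounding to four significant figures applies to each working value as printed. Each numeric step carries full precision all the way through. A single rounding finalizes every reported number — all derived quantities, which include six oxide percentages, ignition loss, net glass mass, the yield, the totals, are re-derived in full precision, as they appear in problem or answer, starting from the weights for 500.0 lb of glass.
Oxide-by-oxide targets in 500.0 lb vitreous product:
  Al2O3: 21.96% × 500.0 = 109.8 lb
  BaO: 7.608% × 500.0 = 38.04 lb
  ZrO2: 12.78% × 500.0 = 63.90 lb
  K2O: 0.5909% × 500.0 = 2.954 lb
  SiO2: 44.93% × 500.0 = 224.6 lb
  Na2O: 12.14% × 500.0 = 60.70 lb
Verifying the oxide balance on the weights just shown, against the basis in use (sums match the target masses exact up to rounding of places):
  Al2O3: 25.34·0.1825 + 81.39·0.6588 + 262.0·0.1968 = 109.8 lb (target 109.8 lb)
  BaO: 48.96·0.7769 = 38.04 lb (target 38.04 lb)
  ZrO2: 94.81·0.6740 = 63.90 lb (target 63.90 lb)
  K2O: 25.34·0.1166 = 2.955 lb (target 2.954 lb)
  SiO2: 25.34·0.6519 + 94.81·0.3250 + 262.0·0.6769 = 224.7 lb (target 224.6 lb)
  Na2O: 25.34·0.03400 + 51.58·0.5862 + 262.0·0.1130 = 60.70 lb (target 60.70 lb)
Auditing the glass mass value: the batch minus its LOI: 500.1 lb (the Σ of target masses is 500.0 lb; stated basis 500.0 lb — differing by rounding only).
Whole-batch sum: Σ batch = 564.1 lb; Σ batch·LOI gives LOI loss = 64.00 lb; yield = glass ÷ total batch = 88.65%.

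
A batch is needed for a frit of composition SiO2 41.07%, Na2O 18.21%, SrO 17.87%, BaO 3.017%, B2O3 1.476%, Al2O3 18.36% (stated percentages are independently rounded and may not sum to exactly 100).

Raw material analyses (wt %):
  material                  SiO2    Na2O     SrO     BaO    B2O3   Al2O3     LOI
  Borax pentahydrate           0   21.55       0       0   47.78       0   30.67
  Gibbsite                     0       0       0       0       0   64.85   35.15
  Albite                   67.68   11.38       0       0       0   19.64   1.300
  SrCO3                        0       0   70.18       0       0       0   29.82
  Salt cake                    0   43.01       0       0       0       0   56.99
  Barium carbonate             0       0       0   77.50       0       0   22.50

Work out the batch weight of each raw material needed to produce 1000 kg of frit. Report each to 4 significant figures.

Batch per 1000 kg frit:
  Borax pentahydrate: 30.89 kg
  Gibbsite: 99.34 kg
  Albite: 606.8 kg
  SrCO3: 254.6 kg
  Salt cake: 247.4 kg
  Barium carbonate: 38.93 kg
Total batch = 1278 kg; LOI loss = 278.0 kg; yield = 78.25%

All internal work holds full float precision in all steps; in-progress results are displayed (rounded to four significant digits) on the page; every reported value includes exactly one rounding; the derived quantities (net glass mass, the totals, the yield, LOI, six oxide percentages) are recomputed from the weighed amounts on 1000 kg of glass at exact precision, precisely as stated by the problem or the answer.
Per-oxide target masses for 1000 kg frit:
  SiO2: 41.07% × 1000 = 410.7 kg
  Na2O: 18.21% × 1000 = 182.1 kg
  SrO: 17.87% × 1000 = 178.7 kg
  BaO: 3.017% × 1000 = 30.17 kg
  B2O3: 1.476% × 1000 = 14.76 kg
  Al2O3: 18.36% × 1000 = 183.6 kg
A balance pass over the oxides, working from each reported weight, versus the basis set out (sums match the target masses modulo rounding of the values):
  SiO2: 606.8·0.6768 = 410.7 kg (target 410.7 kg)
  Na2O: 30.89·0.2155 + 606.8·0.1138 + 247.4·0.4301 = 182.1 kg (target 182.1 kg)
  SrO: 254.6·0.7018 = 178.7 kg (target 178.7 kg)
  BaO: 38.93·0.7750 = 30.17 kg (target 30.17 kg)
  B2O3: 30.89·0.4778 = 14.76 kg (target 14.76 kg)
  Al2O3: 99.34·0.6485 + 606.8·0.1964 = 183.6 kg (target 183.6 kg)
Consistency of the glass mass: the batch minus its LOI: 1000 kg (summing oxide targets gives 1000 kg; with the basis standing at 1000 kg — differing by rounding only).
Batch grand total — Σ batch = 1278 kg; LOI loss = Σ batch·LOI = 278.0 kg; yield: glass divided by total = 78.25%.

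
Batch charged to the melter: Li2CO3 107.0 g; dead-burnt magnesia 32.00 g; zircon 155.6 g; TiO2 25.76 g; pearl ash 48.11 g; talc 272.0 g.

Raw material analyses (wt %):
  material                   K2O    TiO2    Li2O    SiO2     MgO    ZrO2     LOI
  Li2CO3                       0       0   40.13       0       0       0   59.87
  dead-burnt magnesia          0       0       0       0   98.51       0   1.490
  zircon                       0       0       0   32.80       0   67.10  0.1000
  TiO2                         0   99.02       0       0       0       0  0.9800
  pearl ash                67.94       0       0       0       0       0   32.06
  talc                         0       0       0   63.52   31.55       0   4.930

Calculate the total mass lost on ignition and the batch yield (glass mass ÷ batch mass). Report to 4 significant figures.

Mid-chain values are shown, rounded to 4 significant digits, in the printout; the whole derivation runs at full precision in every operation — each reported number receives exactly one rounding. The derived quantities (six oxide percentages, net glass mass, totals, yield, LOI) are recomputed from the weighed amounts at 546.7 g of glass at full precision exactly as printed in the question or the answer.
LOI of each material in turn:
  Li2CO3: 107.0 × 0.5987 = 64.06 g
  dead-burnt magnesia: 32.00 × 0.01490 = 0.4768 g
  zircon: 155.6 × 0.001000 = 0.1556 g
  TiO2: 25.76 × 0.009800 = 0.2524 g
  pearl ash: 48.11 × 0.3206 = 15.42 g
  talc: 272.0 × 0.04930 = 13.41 g
Total LOI = 93.78 g
Glass = batch − LOI = 640.5 − 93.78 = 546.7 g

LOI loss = 93.78 g; glass = 546.7 g; yield = 85.36%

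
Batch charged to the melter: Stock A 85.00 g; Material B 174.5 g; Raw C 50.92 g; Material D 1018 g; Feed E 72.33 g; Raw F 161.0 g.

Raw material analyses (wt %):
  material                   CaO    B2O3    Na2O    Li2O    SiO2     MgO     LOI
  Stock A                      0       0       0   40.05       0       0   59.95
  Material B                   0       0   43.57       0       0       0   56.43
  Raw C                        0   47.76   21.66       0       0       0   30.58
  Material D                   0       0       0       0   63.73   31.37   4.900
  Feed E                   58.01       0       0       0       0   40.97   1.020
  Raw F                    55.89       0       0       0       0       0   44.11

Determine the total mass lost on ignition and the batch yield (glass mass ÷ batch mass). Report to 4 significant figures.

Mid-chain values appear with 4-significant-digit rounding in the working — all arithmetic keeps full precision in every operation; every reported figure undergoes a single rounding. All derived quantities (totals, net glass mass, ignition loss, the six compositions, yield) are recomputed at full precision starting from the weights at 1275 g of glass, as they appear in the problem or answer text.
Per-material ignition loss:
  Stock A: 85.00 × 0.5995 = 50.96 g
  Material B: 174.5 × 0.5643 = 98.47 g
  Raw C: 50.92 × 0.3058 = 15.57 g
  Material D: 1018 × 0.04900 = 49.88 g
  Feed E: 72.33 × 0.01020 = 0.7378 g
  Raw F: 161.0 × 0.4411 = 71.02 g
Total LOI = 286.6 g
Glass = batch − LOI = 1562 − 286.6 = 1275 g

LOI loss = 286.6 g; glass = 1275 g; yield = 81.65%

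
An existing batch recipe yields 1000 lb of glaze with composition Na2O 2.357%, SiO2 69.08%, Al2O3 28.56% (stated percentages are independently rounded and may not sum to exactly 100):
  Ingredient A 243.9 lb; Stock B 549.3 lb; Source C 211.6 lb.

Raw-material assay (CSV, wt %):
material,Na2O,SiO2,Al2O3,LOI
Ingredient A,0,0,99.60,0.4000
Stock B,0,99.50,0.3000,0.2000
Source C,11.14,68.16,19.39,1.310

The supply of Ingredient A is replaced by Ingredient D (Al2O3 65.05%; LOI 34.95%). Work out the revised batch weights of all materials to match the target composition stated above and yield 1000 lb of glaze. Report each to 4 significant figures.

The whole derivation holds exact precision from start to finish. Mid-chain values are displayed with 4-significant-figure rounding within the worked lines; each reported value is rounded just once; all derived quantities are re-derived at full precision (yield, net glass mass, the three compositions, ignition loss, totals) using the weight values per 1000 lb of glass exactly as shown in the problem or the answer.
Target oxide masses per 1000 lb glaze:
  Na2O: 2.357% × 1000 = 23.57 lb
  SiO2: 69.08% × 1000 = 690.8 lb
  Al2O3: 28.56% × 1000 = 285.6 lb
Checking each oxide sum with the batch weights as given, under the basis named above (delivered sums recover each target modulo rounding of the values):
  Na2O: 211.6·0.1114 = 23.57 lb (target 23.57 lb)
  SiO2: 549.3·0.9950 + 211.6·0.6816 = 690.8 lb (target 690.8 lb)
  Al2O3: 373.4·0.6505 + 549.3·0.003000 + 211.6·0.1939 = 285.6 lb (target 285.6 lb)
Glass-mass sanity pass: total charge less LOI = 999.9 lb (oxide target masses add up to 1000 lb; basis as stated: 1000 lb — a pure rounding effect).
Batch grand total — Σ batch = 1134 lb; loss to ignition Σ batch·LOI = 134.4 lb; the yield ratio, glass ÷ batch: 88.15%.

Revised batch per 1000 lb glaze:
  Ingredient D: 373.4 lb
  Stock B: 549.3 lb
  Source C: 211.6 lb
Total batch = 1134 lb; LOI loss = 134.4 lb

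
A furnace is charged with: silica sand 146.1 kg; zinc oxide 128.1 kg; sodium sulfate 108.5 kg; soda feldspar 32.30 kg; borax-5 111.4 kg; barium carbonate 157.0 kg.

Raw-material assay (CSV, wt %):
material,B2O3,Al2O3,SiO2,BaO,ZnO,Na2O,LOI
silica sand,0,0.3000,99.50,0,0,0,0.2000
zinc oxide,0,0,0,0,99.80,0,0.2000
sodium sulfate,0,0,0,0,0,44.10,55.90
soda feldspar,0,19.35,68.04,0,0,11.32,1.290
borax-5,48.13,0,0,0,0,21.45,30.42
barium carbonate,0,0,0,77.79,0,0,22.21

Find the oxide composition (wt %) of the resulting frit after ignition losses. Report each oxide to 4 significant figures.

Glass mass = 553.0 kg (batch 683.4 − LOI 130.4).
Composition: B2O3 9.695%, Al2O3 1.209%, SiO2 30.26%, BaO 22.08%, ZnO 23.12%, Na2O 13.63%

All internal work carries full float precision in all steps. Intermediates appear, rounded to four significant figures, in the printout; a single rounding produces each reported value — derived quantities are carried in full precision (the yield, totals, six oxide percentages, net glass mass, ignition loss) from the batch weights for 553.0 kg of glass as they appear in the problem or answer text.
Oxide-by-oxide delivered mass:
  B2O3: 111.4·0.4813 = 53.62 kg
  Al2O3: 146.1·0.003000 + 32.30·0.1935 = 6.688 kg
  SiO2: 146.1·0.9950 + 32.30·0.6804 = 167.3 kg
  BaO: 157.0·0.7779 = 122.1 kg
  ZnO: 128.1·0.9980 = 127.8 kg
  Na2O: 108.5·0.4410 + 32.30·0.1132 + 111.4·0.2145 = 75.40 kg
LOI: 146.1·0.002000 + 128.1·0.002000 + 108.5·0.5590 + 32.30·0.01290 + 111.4·0.3042 + 157.0·0.2221 = 130.4 kg
Glass = total batch minus LOI = 683.4 − 130.4 = 553.0 kg (= Σ oxide masses)
wt % = oxide mass / glass mass × 100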